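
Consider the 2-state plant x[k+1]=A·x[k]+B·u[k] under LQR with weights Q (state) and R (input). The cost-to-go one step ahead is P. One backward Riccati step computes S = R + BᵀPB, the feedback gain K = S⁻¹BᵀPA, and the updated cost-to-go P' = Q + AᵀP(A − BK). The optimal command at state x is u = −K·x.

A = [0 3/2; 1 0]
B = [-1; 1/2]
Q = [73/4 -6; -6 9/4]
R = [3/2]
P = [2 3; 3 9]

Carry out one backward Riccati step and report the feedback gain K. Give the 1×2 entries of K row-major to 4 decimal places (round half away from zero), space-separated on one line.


BᵀP = [-0.5000 1.5000]
S = R + BᵀPB = [3/2] + [1.2500] = [2.7500]
BᵀPA = [1.5000 -0.7500]
K = S⁻¹·BᵀPA = [0.5455 -0.2727]
A−BK = [0.5455 1.2273; 0.7273 0.1364]
AᵀP(A−BK) = [8.1818 4.9091; 4.9091 4.2955]
P' = Q + AᵀP(A−BK) = [26.4318 -1.0909; -1.0909 6.5455]
tr(P') = 32.9773

0.5455 -0.2727


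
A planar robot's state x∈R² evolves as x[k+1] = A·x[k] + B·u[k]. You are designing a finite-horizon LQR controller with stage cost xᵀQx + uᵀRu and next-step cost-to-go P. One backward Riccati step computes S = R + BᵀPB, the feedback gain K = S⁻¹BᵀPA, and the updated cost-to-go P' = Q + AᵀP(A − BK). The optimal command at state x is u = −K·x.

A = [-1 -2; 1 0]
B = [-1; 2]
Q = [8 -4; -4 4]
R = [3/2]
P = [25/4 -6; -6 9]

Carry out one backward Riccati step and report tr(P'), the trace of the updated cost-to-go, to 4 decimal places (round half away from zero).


BᵀP = [-18.2500 24.0000]
S = R + BᵀPB = [3/2] + [66.2500] = [67.7500]
BᵀPA = [42.2500 36.5000]
K = S⁻¹·BᵀPA = [0.6236 0.5387]
A−BK = [-0.3764 -1.4613; -0.2472 -1.0775]
AᵀP(A−BK) = [0.9022 1.7380; 1.7380 5.3358]
P' = Q + AᵀP(A−BK) = [8.9022 -2.2620; -2.2620 9.3358]
tr(P') = 18.2380

18.2380


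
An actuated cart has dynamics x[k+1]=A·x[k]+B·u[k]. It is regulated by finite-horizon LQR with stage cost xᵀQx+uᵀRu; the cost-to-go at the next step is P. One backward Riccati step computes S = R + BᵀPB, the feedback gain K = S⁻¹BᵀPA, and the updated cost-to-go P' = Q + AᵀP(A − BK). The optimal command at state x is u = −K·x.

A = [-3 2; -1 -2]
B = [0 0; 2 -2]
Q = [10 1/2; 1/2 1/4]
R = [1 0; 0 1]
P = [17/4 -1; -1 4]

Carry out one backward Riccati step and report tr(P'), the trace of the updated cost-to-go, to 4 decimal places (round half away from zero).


63.0152

BᵀP = [-2.0000 8.0000; 2.0000 -8.0000]
S = R + BᵀPB = [1 0; 0 1] + [16.0000 -16.0000; -16.0000 16.0000] = [17.0000 -16.0000; -16.0000 17.0000]
BᵀPA = [-2.0000 -20.0000; 2.0000 20.0000]
K = S⁻¹·BᵀPA = [-0.0606 -0.6061; 0.0606 0.6061]
A−BK = [-3.0000 2.0000; -0.7576 0.4242]
AᵀP(A−BK) = [36.0076 -23.9242; -23.9242 16.7576]
P' = Q + AᵀP(A−BK) = [46.0076 -23.4242; -23.4242 17.0076]
tr(P') = 63.0152


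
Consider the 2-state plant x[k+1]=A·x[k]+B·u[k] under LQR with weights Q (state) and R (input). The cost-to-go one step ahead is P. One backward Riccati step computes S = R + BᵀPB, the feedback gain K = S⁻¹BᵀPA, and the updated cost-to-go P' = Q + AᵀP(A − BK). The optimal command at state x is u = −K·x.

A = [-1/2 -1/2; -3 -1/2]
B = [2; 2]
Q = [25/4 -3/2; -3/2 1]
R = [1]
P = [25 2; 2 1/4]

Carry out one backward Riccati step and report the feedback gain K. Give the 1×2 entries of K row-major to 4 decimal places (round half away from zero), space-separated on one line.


BᵀP = [54.0000 4.5000]
S = R + BᵀPB = [1] + [117.0000] = [118.0000]
BᵀPA = [-40.5000 -29.2500]
K = S⁻¹·BᵀPA = [-0.3432 -0.2479]
A−BK = [0.1864 -0.0042; -2.3136 -0.0042]
AᵀP(A−BK) = [0.5996 0.0858; 0.0858 0.0620]
P' = Q + AᵀP(A−BK) = [6.8496 -1.4142; -1.4142 1.0620]
tr(P') = 7.9115

-0.3432 -0.2479


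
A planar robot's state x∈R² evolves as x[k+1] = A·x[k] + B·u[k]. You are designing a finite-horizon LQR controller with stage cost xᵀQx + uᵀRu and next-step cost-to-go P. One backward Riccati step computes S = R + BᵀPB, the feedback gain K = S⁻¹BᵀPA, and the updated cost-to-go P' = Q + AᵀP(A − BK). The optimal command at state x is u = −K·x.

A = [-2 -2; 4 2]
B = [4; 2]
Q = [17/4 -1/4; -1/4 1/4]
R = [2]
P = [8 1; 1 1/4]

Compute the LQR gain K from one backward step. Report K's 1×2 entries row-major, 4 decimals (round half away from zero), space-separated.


BᵀP = [34.0000 4.5000]
S = R + BᵀPB = [2] + [145.0000] = [147.0000]
BᵀPA = [-50.0000 -59.0000]
K = S⁻¹·BᵀPA = [-0.3401 -0.4014]
A−BK = [-0.6395 -0.3946; 4.6803 2.8027]
AᵀP(A−BK) = [2.9932 1.9320; 1.9320 1.3197]
P' = Q + AᵀP(A−BK) = [7.2432 1.6820; 1.6820 1.5697]
tr(P') = 8.8129

-0.3401 -0.4014


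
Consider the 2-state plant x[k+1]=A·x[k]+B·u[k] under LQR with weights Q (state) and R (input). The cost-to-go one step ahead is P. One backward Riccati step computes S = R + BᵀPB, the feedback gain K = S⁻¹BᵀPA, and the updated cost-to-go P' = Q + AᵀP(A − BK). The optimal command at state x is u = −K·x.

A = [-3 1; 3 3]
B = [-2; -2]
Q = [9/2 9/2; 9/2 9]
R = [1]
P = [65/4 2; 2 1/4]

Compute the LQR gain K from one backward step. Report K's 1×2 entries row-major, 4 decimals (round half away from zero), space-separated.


1.1566 -0.6024

BᵀP = [-36.5000 -4.5000]
S = R + BᵀPB = [1] + [82.0000] = [83.0000]
BᵀPA = [96.0000 -50.0000]
K = S⁻¹·BᵀPA = [1.1566 -0.6024]
A−BK = [-0.6867 -0.2048; 5.3133 1.7952]
AᵀP(A−BK) = [1.4639 -0.6687; -0.6687 0.3795]
P' = Q + AᵀP(A−BK) = [5.9639 3.8313; 3.8313 9.3795]
tr(P') = 15.3434


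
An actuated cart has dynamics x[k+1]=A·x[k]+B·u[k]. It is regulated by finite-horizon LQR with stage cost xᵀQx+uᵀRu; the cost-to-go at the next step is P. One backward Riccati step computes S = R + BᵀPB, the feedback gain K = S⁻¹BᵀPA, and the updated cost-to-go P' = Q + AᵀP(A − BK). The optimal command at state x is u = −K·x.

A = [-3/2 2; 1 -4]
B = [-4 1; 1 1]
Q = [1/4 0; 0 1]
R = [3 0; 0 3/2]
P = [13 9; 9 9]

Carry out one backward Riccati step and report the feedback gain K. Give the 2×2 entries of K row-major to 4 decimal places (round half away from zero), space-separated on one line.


0.4076 -0.8430 0.3261 -2.0966

BᵀP = [-43.0000 -27.0000; 22.0000 18.0000]
S = R + BᵀPB = [3 0; 0 3/2] + [145.0000 -70.0000; -70.0000 40.0000] = [148.0000 -70.0000; -70.0000 41.5000]
BᵀPA = [37.5000 22.0000; -15.0000 -28.0000]
K = S⁻¹·BᵀPA = [0.4076 -0.8430; 0.3261 -2.0966]
A−BK = [-0.1957 0.7246; 0.2663 -1.0604]
AᵀP(A−BK) = [0.8560 -2.8370; -2.8370 11.8406]
P' = Q + AᵀP(A−BK) = [1.1060 -2.8370; -2.8370 12.8406]
tr(P') = 13.9466


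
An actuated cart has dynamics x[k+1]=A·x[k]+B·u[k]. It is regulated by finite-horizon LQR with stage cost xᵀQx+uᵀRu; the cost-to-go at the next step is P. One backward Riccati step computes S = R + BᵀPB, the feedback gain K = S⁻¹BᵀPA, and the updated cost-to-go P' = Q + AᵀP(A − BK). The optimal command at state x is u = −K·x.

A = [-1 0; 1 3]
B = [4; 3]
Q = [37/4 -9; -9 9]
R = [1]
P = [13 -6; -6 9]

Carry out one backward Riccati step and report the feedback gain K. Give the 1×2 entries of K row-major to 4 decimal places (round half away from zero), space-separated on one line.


-0.2123 0.0616

BᵀP = [34.0000 3.0000]
S = R + BᵀPB = [1] + [145.0000] = [146.0000]
BᵀPA = [-31.0000 9.0000]
K = S⁻¹·BᵀPA = [-0.2123 0.0616]
A−BK = [-0.1507 -0.2466; 1.6370 2.8151]
AᵀP(A−BK) = [27.4178 46.9110; 46.9110 80.4452]
P' = Q + AᵀP(A−BK) = [36.6678 37.9110; 37.9110 89.4452]
tr(P') = 126.1130


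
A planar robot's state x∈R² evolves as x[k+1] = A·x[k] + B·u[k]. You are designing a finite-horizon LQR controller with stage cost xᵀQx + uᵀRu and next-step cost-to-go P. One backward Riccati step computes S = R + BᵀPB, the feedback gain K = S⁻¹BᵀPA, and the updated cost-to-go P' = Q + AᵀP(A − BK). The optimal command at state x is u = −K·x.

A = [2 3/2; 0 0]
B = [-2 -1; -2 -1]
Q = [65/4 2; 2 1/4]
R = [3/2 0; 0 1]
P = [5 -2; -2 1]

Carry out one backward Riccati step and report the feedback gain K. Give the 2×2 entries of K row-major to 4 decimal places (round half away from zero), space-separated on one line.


-0.9600 -0.7200 -0.7200 -0.5400

BᵀP = [-6.0000 2.0000; -3.0000 1.0000]
S = R + BᵀPB = [3/2 0; 0 1] + [8.0000 4.0000; 4.0000 2.0000] = [9.5000 4.0000; 4.0000 3.0000]
BᵀPA = [-12.0000 -9.0000; -6.0000 -4.5000]
K = S⁻¹·BᵀPA = [-0.9600 -0.7200; -0.7200 -0.5400]
A−BK = [-0.6400 -0.4800; -2.6400 -1.9800]
AᵀP(A−BK) = [4.1600 3.1200; 3.1200 2.3400]
P' = Q + AᵀP(A−BK) = [20.4100 5.1200; 5.1200 2.5900]
tr(P') = 23.0000


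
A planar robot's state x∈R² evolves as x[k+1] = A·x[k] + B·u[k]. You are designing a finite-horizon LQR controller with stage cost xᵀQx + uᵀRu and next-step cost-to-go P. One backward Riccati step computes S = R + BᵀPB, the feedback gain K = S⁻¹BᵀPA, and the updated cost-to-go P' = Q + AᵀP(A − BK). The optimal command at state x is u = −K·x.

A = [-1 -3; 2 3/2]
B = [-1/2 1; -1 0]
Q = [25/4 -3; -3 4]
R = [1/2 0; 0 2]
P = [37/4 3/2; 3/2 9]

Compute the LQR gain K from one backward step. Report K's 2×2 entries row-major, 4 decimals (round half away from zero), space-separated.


-1.6815 -1.0156 -1.4710 -2.8196

BᵀP = [-6.1250 -9.7500; 9.2500 1.5000]
S = R + BᵀPB = [1/2 0; 0 2] + [12.8125 -6.1250; -6.1250 9.2500] = [13.3125 -6.1250; -6.1250 11.2500]
BᵀPA = [-13.3750 3.7500; -6.2500 -25.5000]
K = S⁻¹·BᵀPA = [-1.6815 -1.0156; -1.4710 -2.8196]
A−BK = [-0.3697 -0.6882; 0.3185 0.4844]
AᵀP(A−BK) = [7.5657 12.2940; 12.2940 21.9087]
P' = Q + AᵀP(A−BK) = [13.8157 9.2940; 9.2940 25.9087]
tr(P') = 39.7244


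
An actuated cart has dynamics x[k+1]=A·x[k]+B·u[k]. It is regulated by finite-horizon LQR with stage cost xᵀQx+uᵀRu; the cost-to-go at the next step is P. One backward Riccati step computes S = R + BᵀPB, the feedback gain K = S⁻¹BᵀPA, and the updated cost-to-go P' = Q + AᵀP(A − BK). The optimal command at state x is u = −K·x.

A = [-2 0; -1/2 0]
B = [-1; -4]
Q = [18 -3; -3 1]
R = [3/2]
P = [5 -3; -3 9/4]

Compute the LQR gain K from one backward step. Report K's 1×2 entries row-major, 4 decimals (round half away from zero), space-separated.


-0.5946 0.0000

BᵀP = [7.0000 -6.0000]
S = R + BᵀPB = [3/2] + [17.0000] = [18.5000]
BᵀPA = [-11.0000 0.0000]
K = S⁻¹·BᵀPA = [-0.5946 0.0000]
A−BK = [-2.5946 0.0000; -2.8784 0.0000]
AᵀP(A−BK) = [8.0220 0.0000; 0.0000 0.0000]
P' = Q + AᵀP(A−BK) = [26.0220 -3.0000; -3.0000 1.0000]
tr(P') = 27.0220


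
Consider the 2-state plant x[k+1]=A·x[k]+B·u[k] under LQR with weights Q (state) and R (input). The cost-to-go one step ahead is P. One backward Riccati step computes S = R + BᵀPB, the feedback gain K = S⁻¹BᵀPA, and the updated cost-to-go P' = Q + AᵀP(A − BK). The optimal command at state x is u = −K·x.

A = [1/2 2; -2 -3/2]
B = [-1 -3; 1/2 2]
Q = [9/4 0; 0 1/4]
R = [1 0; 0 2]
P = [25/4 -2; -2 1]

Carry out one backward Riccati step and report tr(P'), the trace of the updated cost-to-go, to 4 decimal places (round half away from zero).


4.1312

BᵀP = [-7.2500 2.5000; -22.7500 8.0000]
S = R + BᵀPB = [1 0; 0 2] + [8.5000 26.7500; 26.7500 84.2500] = [9.5000 26.7500; 26.7500 86.2500]
BᵀPA = [-8.6250 -18.2500; -27.3750 -57.5000]
K = S⁻¹·BᵀPA = [-0.1120 -0.3462; -0.2827 -0.5593]
A−BK = [-0.4600 -0.0241; -1.3787 -0.2083]
AᵀP(A−BK) = [0.8588 0.4533; 0.4533 0.7724]
P' = Q + AᵀP(A−BK) = [3.1088 0.4533; 0.4533 1.0224]
tr(P') = 4.1312


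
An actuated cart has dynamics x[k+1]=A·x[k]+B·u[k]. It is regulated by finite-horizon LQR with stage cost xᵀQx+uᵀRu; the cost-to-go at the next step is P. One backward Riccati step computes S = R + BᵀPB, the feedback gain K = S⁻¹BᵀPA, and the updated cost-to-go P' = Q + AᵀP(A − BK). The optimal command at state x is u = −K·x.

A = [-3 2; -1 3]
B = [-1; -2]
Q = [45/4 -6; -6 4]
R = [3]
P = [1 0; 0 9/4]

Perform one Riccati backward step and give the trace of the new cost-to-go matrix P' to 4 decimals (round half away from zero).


27.9423

BᵀP = [-1.0000 -4.5000]
S = R + BᵀPB = [3] + [10.0000] = [13.0000]
BᵀPA = [7.5000 -15.5000]
K = S⁻¹·BᵀPA = [0.5769 -1.1923]
A−BK = [-2.4231 0.8077; 0.1538 0.6154]
AᵀP(A−BK) = [6.9231 -3.8077; -3.8077 5.7692]
P' = Q + AᵀP(A−BK) = [18.1731 -9.8077; -9.8077 9.7692]
tr(P') = 27.9423


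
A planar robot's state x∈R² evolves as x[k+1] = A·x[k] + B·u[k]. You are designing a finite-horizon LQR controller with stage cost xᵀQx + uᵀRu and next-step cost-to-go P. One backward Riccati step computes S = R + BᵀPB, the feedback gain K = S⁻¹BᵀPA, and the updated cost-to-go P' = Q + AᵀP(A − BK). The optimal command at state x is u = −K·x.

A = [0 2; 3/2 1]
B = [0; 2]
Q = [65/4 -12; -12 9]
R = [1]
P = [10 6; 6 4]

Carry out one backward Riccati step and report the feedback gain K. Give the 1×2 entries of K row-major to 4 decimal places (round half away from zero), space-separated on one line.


BᵀP = [12.0000 8.0000]
S = R + BᵀPB = [1] + [16.0000] = [17.0000]
BᵀPA = [12.0000 32.0000]
K = S⁻¹·BᵀPA = [0.7059 1.8824]
A−BK = [0.0000 2.0000; 0.0882 -2.7647]
AᵀP(A−BK) = [0.5294 1.4118; 1.4118 7.7647]
P' = Q + AᵀP(A−BK) = [16.7794 -10.5882; -10.5882 16.7647]
tr(P') = 33.5441

0.7059 1.8824


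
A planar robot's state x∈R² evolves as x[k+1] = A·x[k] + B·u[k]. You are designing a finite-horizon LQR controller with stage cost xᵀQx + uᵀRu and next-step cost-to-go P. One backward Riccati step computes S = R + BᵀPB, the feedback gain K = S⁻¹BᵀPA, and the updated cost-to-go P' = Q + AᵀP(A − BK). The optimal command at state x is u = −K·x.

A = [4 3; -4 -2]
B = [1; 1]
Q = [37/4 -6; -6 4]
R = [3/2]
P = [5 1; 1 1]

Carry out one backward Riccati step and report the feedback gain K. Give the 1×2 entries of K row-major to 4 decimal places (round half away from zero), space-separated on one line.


BᵀP = [6.0000 2.0000]
S = R + BᵀPB = [3/2] + [8.0000] = [9.5000]
BᵀPA = [16.0000 14.0000]
K = S⁻¹·BᵀPA = [1.6842 1.4737]
A−BK = [2.3158 1.5263; -5.6842 -3.4737]
AᵀP(A−BK) = [37.0526 24.4211; 24.4211 16.3684]
P' = Q + AᵀP(A−BK) = [46.3026 18.4211; 18.4211 20.3684]
tr(P') = 66.6711

1.6842 1.4737


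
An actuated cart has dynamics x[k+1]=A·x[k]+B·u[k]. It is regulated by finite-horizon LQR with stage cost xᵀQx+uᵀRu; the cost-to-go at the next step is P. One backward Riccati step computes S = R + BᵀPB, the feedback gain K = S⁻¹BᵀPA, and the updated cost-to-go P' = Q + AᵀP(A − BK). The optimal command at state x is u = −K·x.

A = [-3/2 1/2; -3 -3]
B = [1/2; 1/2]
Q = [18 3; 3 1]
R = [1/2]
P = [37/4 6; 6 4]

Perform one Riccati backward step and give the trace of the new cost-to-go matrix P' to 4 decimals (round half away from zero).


BᵀP = [7.6250 5.0000]
S = R + BᵀPB = [1/2] + [6.3125] = [6.8125]
BᵀPA = [-26.4375 -11.1875]
K = S⁻¹·BᵀPA = [-3.8807 -1.6422]
A−BK = [0.4404 1.3211; -1.0596 -2.1789]
AᵀP(A−BK) = [8.2156 3.6468; 3.6468 1.9404]
P' = Q + AᵀP(A−BK) = [26.2156 6.6468; 6.6468 2.9404]
tr(P') = 29.1560

29.1560


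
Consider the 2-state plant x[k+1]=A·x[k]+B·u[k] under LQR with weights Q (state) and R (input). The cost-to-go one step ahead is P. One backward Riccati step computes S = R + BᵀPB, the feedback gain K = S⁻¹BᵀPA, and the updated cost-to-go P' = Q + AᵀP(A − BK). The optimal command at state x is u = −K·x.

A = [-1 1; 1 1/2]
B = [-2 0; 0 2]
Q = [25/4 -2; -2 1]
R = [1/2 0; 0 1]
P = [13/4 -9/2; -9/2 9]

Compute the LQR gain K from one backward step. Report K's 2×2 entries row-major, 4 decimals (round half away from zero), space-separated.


0.4986 -0.4217 0.4872 0.2051

BᵀP = [-6.5000 9.0000; -9.0000 18.0000]
S = R + BᵀPB = [1/2 0; 0 1] + [13.0000 18.0000; 18.0000 36.0000] = [13.5000 18.0000; 18.0000 37.0000]
BᵀPA = [15.5000 -2.0000; 27.0000 0.0000]
K = S⁻¹·BᵀPA = [0.4986 -0.4217; 0.4872 0.2051]
A−BK = [-0.0028 0.1567; 0.0256 0.0897]
AᵀP(A−BK) = [0.3682 -0.0028; -0.0028 0.1567]
P' = Q + AᵀP(A−BK) = [6.6182 -2.0028; -2.0028 1.1567]
tr(P') = 7.7749


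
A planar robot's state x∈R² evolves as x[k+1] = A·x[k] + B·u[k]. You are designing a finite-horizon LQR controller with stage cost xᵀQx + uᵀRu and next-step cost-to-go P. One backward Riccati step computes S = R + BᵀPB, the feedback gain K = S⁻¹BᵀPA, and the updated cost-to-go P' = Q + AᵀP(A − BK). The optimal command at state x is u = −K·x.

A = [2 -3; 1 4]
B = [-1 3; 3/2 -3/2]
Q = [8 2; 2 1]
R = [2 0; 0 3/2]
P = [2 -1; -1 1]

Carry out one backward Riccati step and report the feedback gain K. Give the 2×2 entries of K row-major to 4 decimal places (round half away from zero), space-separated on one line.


0.1382 0.6544 0.4055 -1.0138

BᵀP = [-3.5000 2.5000; 7.5000 -4.5000]
S = R + BᵀPB = [2 0; 0 3/2] + [7.2500 -14.2500; -14.2500 29.2500] = [9.2500 -14.2500; -14.2500 30.7500]
BᵀPA = [-4.5000 20.5000; 10.5000 -40.5000]
K = S⁻¹·BᵀPA = [0.1382 0.6544; 0.4055 -1.0138]
A−BK = [0.9217 0.6959; 1.4009 1.4977]
AᵀP(A−BK) = [1.3641 0.5899; 0.5899 3.5253]
P' = Q + AᵀP(A−BK) = [9.3641 2.5899; 2.5899 4.5253]
tr(P') = 13.8894


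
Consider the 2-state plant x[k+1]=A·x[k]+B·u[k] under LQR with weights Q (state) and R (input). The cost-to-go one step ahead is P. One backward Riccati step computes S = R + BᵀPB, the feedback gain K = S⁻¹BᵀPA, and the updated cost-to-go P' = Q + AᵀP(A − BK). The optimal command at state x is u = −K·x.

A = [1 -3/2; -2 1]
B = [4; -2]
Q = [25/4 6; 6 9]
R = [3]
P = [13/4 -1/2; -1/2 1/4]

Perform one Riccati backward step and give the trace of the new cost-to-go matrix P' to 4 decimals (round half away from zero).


16.2930

BᵀP = [14.0000 -2.5000]
S = R + BᵀPB = [3] + [61.0000] = [64.0000]
BᵀPA = [19.0000 -23.5000]
K = S⁻¹·BᵀPA = [0.2969 -0.3672]
A−BK = [-0.1875 -0.0313; -1.4063 0.2656]
AᵀP(A−BK) = [0.6094 -0.3984; -0.3984 0.4336]
P' = Q + AᵀP(A−BK) = [6.8594 5.6016; 5.6016 9.4336]
tr(P') = 16.2930


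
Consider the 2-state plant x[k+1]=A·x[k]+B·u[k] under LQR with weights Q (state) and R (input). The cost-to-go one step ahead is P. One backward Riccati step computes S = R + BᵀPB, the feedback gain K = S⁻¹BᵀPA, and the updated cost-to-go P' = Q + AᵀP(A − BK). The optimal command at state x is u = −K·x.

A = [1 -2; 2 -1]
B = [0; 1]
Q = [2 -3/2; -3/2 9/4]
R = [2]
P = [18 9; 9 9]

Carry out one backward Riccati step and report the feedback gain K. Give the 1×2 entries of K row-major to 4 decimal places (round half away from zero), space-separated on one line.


2.4545 -2.4545

BᵀP = [9.0000 9.0000]
S = R + BᵀPB = [2] + [9.0000] = [11.0000]
BᵀPA = [27.0000 -27.0000]
K = S⁻¹·BᵀPA = [2.4545 -2.4545]
A−BK = [1.0000 -2.0000; -0.4545 1.4545]
AᵀP(A−BK) = [23.7273 -32.7273; -32.7273 50.7273]
P' = Q + AᵀP(A−BK) = [25.7273 -34.2273; -34.2273 52.9773]
tr(P') = 78.7045


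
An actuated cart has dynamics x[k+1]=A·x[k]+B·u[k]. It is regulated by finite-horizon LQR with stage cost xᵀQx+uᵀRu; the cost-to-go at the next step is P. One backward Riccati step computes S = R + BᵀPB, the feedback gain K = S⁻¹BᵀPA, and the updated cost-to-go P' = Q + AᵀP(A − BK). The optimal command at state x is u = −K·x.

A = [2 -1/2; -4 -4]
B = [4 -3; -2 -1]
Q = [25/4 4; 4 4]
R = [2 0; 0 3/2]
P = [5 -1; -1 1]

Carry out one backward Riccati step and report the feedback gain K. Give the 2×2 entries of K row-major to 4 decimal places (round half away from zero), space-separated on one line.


BᵀP = [22.0000 -6.0000; -14.0000 2.0000]
S = R + BᵀPB = [2 0; 0 3/2] + [100.0000 -60.0000; -60.0000 40.0000] = [102.0000 -60.0000; -60.0000 41.5000]
BᵀPA = [68.0000 13.0000; -36.0000 -1.0000]
K = S⁻¹·BᵀPA = [1.0458 0.7575; 0.6445 1.0711]
A−BK = [-0.2496 -0.3167; -1.2638 -1.4139]
AᵀP(A−BK) = [4.0885 4.0490; 4.0490 4.4735]
P' = Q + AᵀP(A−BK) = [10.3385 8.0490; 8.0490 8.4735]
tr(P') = 18.8120

1.0458 0.7575 0.6445 1.0711


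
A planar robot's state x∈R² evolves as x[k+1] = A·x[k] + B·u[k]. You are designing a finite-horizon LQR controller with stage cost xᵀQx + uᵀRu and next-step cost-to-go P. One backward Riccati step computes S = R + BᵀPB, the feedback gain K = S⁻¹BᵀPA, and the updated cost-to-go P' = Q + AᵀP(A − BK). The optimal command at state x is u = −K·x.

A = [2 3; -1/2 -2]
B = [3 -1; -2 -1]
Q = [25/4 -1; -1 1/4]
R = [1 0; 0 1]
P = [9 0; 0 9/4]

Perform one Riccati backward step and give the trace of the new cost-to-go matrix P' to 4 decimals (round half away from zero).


BᵀP = [27.0000 -4.5000; -9.0000 -2.2500]
S = R + BᵀPB = [1 0; 0 1] + [90.0000 -22.5000; -22.5000 11.2500] = [91.0000 -22.5000; -22.5000 12.2500]
BᵀPA = [56.2500 90.0000; -16.8750 -22.5000]
K = S⁻¹·BᵀPA = [0.5084 0.9799; -0.4437 -0.0370]
A−BK = [0.0310 0.0234; 0.0731 -0.0772]
AᵀP(A−BK) = [0.4761 0.5084; 0.5084 0.9799]
P' = Q + AᵀP(A−BK) = [6.7261 -0.4916; -0.4916 1.2299]
tr(P') = 7.9559

7.9559


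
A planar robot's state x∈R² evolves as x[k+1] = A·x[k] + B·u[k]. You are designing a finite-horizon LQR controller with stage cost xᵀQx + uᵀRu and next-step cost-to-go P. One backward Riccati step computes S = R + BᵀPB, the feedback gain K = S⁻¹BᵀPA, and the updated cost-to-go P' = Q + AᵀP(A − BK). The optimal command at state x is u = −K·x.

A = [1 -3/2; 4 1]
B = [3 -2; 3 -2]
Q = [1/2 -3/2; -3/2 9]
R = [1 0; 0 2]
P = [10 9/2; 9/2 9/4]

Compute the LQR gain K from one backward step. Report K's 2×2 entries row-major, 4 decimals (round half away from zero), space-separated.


BᵀP = [43.5000 20.2500; -29.0000 -13.5000]
S = R + BᵀPB = [1 0; 0 2] + [191.2500 -127.5000; -127.5000 85.0000] = [192.2500 -127.5000; -127.5000 87.0000]
BᵀPA = [124.5000 -45.0000; -83.0000 30.0000]
K = S⁻¹·BᵀPA = [0.5304 -0.1917; -0.1768 0.0639]
A−BK = [-0.9446 -0.7971; 2.0554 1.7029]
AᵀP(A−BK) = [1.2982 0.6693; 0.6693 0.7069]
P' = Q + AᵀP(A−BK) = [1.7982 -0.8307; -0.8307 9.7069]
tr(P') = 11.5051

0.5304 -0.1917 -0.1768 0.0639


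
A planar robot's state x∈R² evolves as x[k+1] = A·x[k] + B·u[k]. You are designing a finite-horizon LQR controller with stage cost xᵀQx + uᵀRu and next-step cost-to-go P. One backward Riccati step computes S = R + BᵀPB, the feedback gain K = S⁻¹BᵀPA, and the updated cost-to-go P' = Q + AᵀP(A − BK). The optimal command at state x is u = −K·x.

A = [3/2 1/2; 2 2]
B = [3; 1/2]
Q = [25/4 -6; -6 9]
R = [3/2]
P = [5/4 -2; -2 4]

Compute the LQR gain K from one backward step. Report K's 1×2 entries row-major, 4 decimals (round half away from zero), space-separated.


-0.5000 -0.8548

BᵀP = [2.7500 -4.0000]
S = R + BᵀPB = [3/2] + [6.2500] = [7.7500]
BᵀPA = [-3.8750 -6.6250]
K = S⁻¹·BᵀPA = [-0.5000 -0.8548]
A−BK = [3.0000 3.0645; 2.2500 2.4274]
AᵀP(A−BK) = [4.8750 5.6250; 5.6250 6.6492]
P' = Q + AᵀP(A−BK) = [11.1250 -0.3750; -0.3750 15.6492]
tr(P') = 26.7742


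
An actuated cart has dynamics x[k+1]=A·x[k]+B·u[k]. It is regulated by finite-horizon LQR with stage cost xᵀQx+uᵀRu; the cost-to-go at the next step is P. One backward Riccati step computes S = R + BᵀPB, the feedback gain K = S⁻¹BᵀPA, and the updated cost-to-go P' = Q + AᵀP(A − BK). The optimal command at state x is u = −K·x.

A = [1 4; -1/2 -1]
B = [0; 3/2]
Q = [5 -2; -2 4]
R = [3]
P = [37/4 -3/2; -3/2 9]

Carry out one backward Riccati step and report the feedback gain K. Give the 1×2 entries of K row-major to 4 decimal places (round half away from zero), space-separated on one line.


-0.3871 -0.9677

BᵀP = [-2.2500 13.5000]
S = R + BᵀPB = [3] + [20.2500] = [23.2500]
BᵀPA = [-9.0000 -22.5000]
K = S⁻¹·BᵀPA = [-0.3871 -0.9677]
A−BK = [1.0000 4.0000; 0.0806 0.4516]
AᵀP(A−BK) = [9.5161 37.2903; 37.2903 147.2258]
P' = Q + AᵀP(A−BK) = [14.5161 35.2903; 35.2903 151.2258]
tr(P') = 165.7419


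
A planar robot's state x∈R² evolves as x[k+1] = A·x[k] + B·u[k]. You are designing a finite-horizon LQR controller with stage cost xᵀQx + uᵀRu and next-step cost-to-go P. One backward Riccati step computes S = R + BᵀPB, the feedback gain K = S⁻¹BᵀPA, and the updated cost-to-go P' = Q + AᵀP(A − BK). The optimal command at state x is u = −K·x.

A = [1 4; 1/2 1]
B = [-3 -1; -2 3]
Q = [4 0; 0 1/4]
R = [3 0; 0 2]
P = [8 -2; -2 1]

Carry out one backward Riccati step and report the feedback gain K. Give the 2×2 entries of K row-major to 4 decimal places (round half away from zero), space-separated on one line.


BᵀP = [-20.0000 4.0000; -14.0000 5.0000]
S = R + BᵀPB = [3 0; 0 2] + [52.0000 32.0000; 32.0000 29.0000] = [55.0000 32.0000; 32.0000 31.0000]
BᵀPA = [-18.0000 -76.0000; -11.5000 -51.0000]
K = S⁻¹·BᵀPA = [-0.2790 -1.0631; -0.0830 -0.5477]
A−BK = [0.0800 0.2628; 0.1909 0.5169]
AᵀP(A−BK) = [0.2739 1.0646; 1.0646 4.2673]
P' = Q + AᵀP(A−BK) = [4.2739 1.0646; 1.0646 4.5173]
tr(P') = 8.7911

-0.2790 -1.0631 -0.0830 -0.5477


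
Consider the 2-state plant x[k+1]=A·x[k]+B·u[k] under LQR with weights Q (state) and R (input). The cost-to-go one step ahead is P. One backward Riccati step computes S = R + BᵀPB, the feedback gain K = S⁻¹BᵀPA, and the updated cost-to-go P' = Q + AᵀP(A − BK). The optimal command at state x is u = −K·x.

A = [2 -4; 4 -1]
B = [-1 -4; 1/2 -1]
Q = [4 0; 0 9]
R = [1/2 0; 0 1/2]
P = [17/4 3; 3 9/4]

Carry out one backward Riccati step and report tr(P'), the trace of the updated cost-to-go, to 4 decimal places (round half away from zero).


15.1277

BᵀP = [-2.7500 -1.8750; -20.0000 -14.2500]
S = R + BᵀPB = [1/2 0; 0 1/2] + [1.8125 12.8750; 12.8750 94.2500] = [2.3125 12.8750; 12.8750 94.7500]
BᵀPA = [-13.0000 12.8750; -97.0000 94.2500]
K = S⁻¹·BᵀPA = [0.3210 0.1207; -1.0674 0.9783]
A−BK = [-1.9484 0.0340; 2.7721 -0.0820]
AᵀP(A−BK) = [1.6385 -0.5337; -0.5337 0.4892]
P' = Q + AᵀP(A−BK) = [5.6385 -0.5337; -0.5337 9.4892]
tr(P') = 15.1277


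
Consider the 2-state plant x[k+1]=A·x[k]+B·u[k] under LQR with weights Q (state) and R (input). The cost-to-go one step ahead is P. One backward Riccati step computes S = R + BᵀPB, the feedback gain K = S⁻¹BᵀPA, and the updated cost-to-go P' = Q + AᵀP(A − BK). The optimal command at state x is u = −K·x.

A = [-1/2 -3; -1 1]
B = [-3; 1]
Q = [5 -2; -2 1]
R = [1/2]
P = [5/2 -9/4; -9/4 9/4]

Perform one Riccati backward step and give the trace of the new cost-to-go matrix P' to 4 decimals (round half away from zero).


BᵀP = [-9.7500 9.0000]
S = R + BᵀPB = [1/2] + [38.2500] = [38.7500]
BᵀPA = [-4.1250 38.2500]
K = S⁻¹·BᵀPA = [-0.1065 0.9871]
A−BK = [-0.8194 -0.0387; -0.8935 0.0129]
AᵀP(A−BK) = [0.1859 -0.0532; -0.0532 0.4935]
P' = Q + AᵀP(A−BK) = [5.1859 -2.0532; -2.0532 1.4935]
tr(P') = 6.6794

6.6794


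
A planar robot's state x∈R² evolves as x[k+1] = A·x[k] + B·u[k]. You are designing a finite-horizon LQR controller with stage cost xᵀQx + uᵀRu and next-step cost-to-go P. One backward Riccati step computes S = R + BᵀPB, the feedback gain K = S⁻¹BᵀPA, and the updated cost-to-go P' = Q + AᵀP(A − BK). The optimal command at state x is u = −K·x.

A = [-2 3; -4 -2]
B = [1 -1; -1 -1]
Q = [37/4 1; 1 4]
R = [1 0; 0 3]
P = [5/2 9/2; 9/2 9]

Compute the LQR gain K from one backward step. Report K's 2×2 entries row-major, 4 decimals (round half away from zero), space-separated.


1.8750 0.7875 2.3750 0.0375

BᵀP = [-2.0000 -4.5000; -7.0000 -13.5000]
S = R + BᵀPB = [1 0; 0 3] + [2.5000 6.5000; 6.5000 20.5000] = [3.5000 6.5000; 6.5000 23.5000]
BᵀPA = [22.0000 3.0000; 68.0000 6.0000]
K = S⁻¹·BᵀPA = [1.8750 0.7875; 2.3750 0.0375]
A−BK = [-1.5000 2.2500; 0.2500 -1.1750]
AᵀP(A−BK) = [23.2500 1.1250; 1.1250 1.9125]
P' = Q + AᵀP(A−BK) = [32.5000 2.1250; 2.1250 5.9125]
tr(P') = 38.4125


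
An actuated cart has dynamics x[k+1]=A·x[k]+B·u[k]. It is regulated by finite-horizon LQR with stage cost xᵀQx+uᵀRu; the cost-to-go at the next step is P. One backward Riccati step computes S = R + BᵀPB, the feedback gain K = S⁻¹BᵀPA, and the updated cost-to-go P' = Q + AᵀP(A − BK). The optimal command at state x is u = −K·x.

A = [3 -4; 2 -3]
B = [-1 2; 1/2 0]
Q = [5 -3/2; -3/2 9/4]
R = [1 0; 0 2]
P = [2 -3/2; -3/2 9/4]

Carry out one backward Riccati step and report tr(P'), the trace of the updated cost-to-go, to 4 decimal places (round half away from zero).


BᵀP = [-2.7500 2.6250; 4.0000 -3.0000]
S = R + BᵀPB = [1 0; 0 2] + [4.0625 -5.5000; -5.5000 8.0000] = [5.0625 -5.5000; -5.5000 10.0000]
BᵀPA = [-3.0000 3.1250; 6.0000 -7.0000]
K = S⁻¹·BᵀPA = [0.1472 -0.3558; 0.6810 -0.8957]
A−BK = [1.7853 -2.5644; 1.9264 -2.8221]
AᵀP(A−BK) = [5.3558 -7.6933; -7.6933 11.0920]
P' = Q + AᵀP(A−BK) = [10.3558 -9.1933; -9.1933 13.3420]
tr(P') = 23.6979

23.6979


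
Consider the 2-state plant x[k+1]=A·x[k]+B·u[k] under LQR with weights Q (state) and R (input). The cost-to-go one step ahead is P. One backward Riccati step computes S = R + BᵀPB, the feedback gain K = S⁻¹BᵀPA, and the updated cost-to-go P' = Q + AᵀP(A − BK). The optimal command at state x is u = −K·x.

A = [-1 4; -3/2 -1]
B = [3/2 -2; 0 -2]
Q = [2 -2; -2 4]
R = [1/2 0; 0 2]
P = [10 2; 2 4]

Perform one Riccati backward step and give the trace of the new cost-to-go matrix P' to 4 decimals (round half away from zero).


12.2007

BᵀP = [15.0000 3.0000; -24.0000 -12.0000]
S = R + BᵀPB = [1/2 0; 0 2] + [22.5000 -36.0000; -36.0000 72.0000] = [23.0000 -36.0000; -36.0000 74.0000]
BᵀPA = [-19.5000 57.0000; 42.0000 -84.0000]
K = S⁻¹·BᵀPA = [0.1700 2.9409; 0.6502 0.2956]
A−BK = [0.0456 0.1798; -0.1995 -0.4089]
AᵀP(A−BK) = [1.0037 0.9335; 0.9335 5.1970]
P' = Q + AᵀP(A−BK) = [3.0037 -1.0665; -1.0665 9.1970]
tr(P') = 12.2007


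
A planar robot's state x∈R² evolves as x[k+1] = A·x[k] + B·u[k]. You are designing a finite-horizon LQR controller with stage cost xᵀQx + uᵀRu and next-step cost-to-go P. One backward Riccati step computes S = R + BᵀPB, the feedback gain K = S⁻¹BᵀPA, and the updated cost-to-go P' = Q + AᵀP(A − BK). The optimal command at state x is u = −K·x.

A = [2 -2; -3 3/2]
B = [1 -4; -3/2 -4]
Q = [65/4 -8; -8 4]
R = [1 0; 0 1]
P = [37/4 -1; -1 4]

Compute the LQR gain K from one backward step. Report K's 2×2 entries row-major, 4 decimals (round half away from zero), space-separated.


BᵀP = [10.7500 -7.0000; -33.0000 -12.0000]
S = R + BᵀPB = [1 0; 0 1] + [21.2500 -15.0000; -15.0000 180.0000] = [22.2500 -15.0000; -15.0000 181.0000]
BᵀPA = [42.5000 -32.0000; -30.0000 48.0000]
K = S⁻¹·BᵀPA = [1.9048 -1.3339; -0.0079 0.1546]
A−BK = [0.0636 -0.0475; -0.1744 0.1177]
AᵀP(A−BK) = [3.8096 -2.6679; -2.6679 1.8907]
P' = Q + AᵀP(A−BK) = [20.0596 -10.6679; -10.6679 5.8907]
tr(P') = 25.9503

1.9048 -1.3339 -0.0079 0.1546


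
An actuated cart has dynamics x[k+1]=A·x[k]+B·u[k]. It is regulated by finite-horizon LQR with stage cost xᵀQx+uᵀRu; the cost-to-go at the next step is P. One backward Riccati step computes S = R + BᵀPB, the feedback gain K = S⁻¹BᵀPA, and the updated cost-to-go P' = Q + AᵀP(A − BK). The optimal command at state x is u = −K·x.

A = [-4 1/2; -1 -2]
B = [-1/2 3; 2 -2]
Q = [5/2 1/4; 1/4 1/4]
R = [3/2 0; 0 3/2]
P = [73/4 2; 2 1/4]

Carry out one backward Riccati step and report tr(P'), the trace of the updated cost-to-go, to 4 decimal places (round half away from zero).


BᵀP = [-5.1250 -0.5000; 50.7500 5.5000]
S = R + BᵀPB = [3/2 0; 0 3/2] + [1.5625 -14.3750; -14.3750 141.2500] = [3.0625 -14.3750; -14.3750 142.7500]
BᵀPA = [21.0000 -1.5625; -208.5000 14.3750]
K = S⁻¹·BᵀPA = [0.0024 -0.0712; -1.4603 0.0935]
A−BK = [0.3823 0.1838; -3.9256 -1.6706]
AᵀP(A−BK) = [3.7158 -0.0037; -0.0037 0.1068]
P' = Q + AᵀP(A−BK) = [6.2158 0.2463; 0.2463 0.3568]
tr(P') = 6.5726

6.5726


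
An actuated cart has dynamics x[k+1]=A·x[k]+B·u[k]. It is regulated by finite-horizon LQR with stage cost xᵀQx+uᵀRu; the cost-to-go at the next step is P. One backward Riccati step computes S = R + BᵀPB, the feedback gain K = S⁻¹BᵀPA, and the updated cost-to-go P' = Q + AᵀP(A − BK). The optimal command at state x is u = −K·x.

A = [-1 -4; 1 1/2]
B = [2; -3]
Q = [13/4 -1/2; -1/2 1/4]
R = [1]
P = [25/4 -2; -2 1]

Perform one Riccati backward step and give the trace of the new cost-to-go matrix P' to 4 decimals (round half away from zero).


BᵀP = [18.5000 -7.0000]
S = R + BᵀPB = [1] + [58.0000] = [59.0000]
BᵀPA = [-25.5000 -77.5000]
K = S⁻¹·BᵀPA = [-0.4322 -1.3136]
A−BK = [-0.1356 -1.3729; -0.2966 -3.4407]
AᵀP(A−BK) = [0.2288 1.0042; 1.0042 6.4492]
P' = Q + AᵀP(A−BK) = [3.4788 0.5042; 0.5042 6.6992]
tr(P') = 10.1780

10.1780


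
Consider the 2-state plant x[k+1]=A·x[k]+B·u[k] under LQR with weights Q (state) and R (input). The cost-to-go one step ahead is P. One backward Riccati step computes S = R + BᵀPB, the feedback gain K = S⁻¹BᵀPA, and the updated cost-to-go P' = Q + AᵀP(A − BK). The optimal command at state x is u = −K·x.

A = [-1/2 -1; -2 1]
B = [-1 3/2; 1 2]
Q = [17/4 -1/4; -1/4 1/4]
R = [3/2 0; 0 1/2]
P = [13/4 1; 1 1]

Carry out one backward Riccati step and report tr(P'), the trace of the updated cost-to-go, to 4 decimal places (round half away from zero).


5.7394

BᵀP = [-2.2500 0.0000; 6.8750 3.5000]
S = R + BᵀPB = [3/2 0; 0 1/2] + [2.2500 -3.3750; -3.3750 17.3125] = [3.7500 -3.3750; -3.3750 17.8125]
BᵀPA = [1.1250 2.2500; -10.4375 -3.3750]
K = S⁻¹·BᵀPA = [-0.2741 0.5178; -0.6379 -0.0914]
A−BK = [0.1827 -0.3452; -0.4501 0.6650]
AᵀP(A−BK) = [0.4628 -0.4112; -0.4112 0.7766]
P' = Q + AᵀP(A−BK) = [4.7128 -0.6612; -0.6612 1.0266]
tr(P') = 5.7394


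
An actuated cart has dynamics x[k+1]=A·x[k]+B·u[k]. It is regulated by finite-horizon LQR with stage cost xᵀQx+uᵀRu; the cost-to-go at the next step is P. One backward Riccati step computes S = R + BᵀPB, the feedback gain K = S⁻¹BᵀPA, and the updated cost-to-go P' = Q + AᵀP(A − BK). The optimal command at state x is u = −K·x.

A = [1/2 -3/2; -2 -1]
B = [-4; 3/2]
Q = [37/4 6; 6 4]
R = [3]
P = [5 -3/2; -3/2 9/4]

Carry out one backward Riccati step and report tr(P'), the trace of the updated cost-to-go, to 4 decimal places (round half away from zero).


BᵀP = [-22.2500 9.3750]
S = R + BᵀPB = [3] + [103.0625] = [106.0625]
BᵀPA = [-29.8750 24.0000]
K = S⁻¹·BᵀPA = [-0.2817 0.2263]
A−BK = [-0.6267 -0.5949; -1.5775 -1.3394]
AᵀP(A−BK) = [4.8350 3.7602; 3.7602 3.5692]
P' = Q + AᵀP(A−BK) = [14.0850 9.7602; 9.7602 7.5692]
tr(P') = 21.6542

21.6542


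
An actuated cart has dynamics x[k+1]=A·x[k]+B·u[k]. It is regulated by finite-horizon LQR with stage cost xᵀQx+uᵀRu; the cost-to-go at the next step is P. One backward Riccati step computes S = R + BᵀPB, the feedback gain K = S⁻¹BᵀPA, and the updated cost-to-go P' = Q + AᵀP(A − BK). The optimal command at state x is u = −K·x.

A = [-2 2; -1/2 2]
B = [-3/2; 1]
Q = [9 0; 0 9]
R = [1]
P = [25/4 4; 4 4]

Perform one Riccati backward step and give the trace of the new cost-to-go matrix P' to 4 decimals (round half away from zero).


74.6460

BᵀP = [-5.3750 -2.0000]
S = R + BᵀPB = [1] + [6.0625] = [7.0625]
BᵀPA = [11.7500 -14.7500]
K = S⁻¹·BᵀPA = [1.6637 -2.0885]
A−BK = [0.4956 -1.1327; -2.1637 4.0885]
AᵀP(A−BK) = [14.4513 -24.4602; -24.4602 42.1947]
P' = Q + AᵀP(A−BK) = [23.4513 -24.4602; -24.4602 51.1947]
tr(P') = 74.6460


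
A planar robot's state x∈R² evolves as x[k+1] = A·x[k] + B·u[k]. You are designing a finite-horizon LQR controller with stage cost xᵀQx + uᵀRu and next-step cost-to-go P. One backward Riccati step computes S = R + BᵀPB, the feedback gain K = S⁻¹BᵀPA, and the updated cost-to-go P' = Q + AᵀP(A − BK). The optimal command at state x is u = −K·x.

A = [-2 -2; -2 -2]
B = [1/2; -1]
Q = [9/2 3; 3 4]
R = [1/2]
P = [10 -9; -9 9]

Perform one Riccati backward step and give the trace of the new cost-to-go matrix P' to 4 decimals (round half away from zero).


16.4048

BᵀP = [14.0000 -13.5000]
S = R + BᵀPB = [1/2] + [20.5000] = [21.0000]
BᵀPA = [-1.0000 -1.0000]
K = S⁻¹·BᵀPA = [-0.0476 -0.0476]
A−BK = [-1.9762 -1.9762; -2.0476 -2.0476]
AᵀP(A−BK) = [3.9524 3.9524; 3.9524 3.9524]
P' = Q + AᵀP(A−BK) = [8.4524 6.9524; 6.9524 7.9524]
tr(P') = 16.4048


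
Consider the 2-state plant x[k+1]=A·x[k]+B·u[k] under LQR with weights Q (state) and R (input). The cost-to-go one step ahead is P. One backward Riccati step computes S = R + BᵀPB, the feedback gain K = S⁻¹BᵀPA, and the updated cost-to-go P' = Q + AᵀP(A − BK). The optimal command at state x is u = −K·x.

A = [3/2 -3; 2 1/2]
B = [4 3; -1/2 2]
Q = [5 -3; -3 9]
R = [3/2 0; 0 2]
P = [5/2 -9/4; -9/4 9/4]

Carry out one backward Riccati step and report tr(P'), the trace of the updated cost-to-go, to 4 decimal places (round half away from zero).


BᵀP = [11.1250 -10.1250; 3.0000 -2.2500]
S = R + BᵀPB = [3/2 0; 0 2] + [49.5625 13.1250; 13.1250 4.5000] = [51.0625 13.1250; 13.1250 6.5000]
BᵀPA = [-3.5625 -38.4375; 0.0000 -10.1250]
K = S⁻¹·BᵀPA = [-0.1451 -0.7326; 0.2929 -0.0784]
A−BK = [1.2015 0.1656; 1.3417 0.2905]
AᵀP(A−BK) = [0.6083 0.2026; 0.2026 0.8593]
P' = Q + AᵀP(A−BK) = [5.6083 -2.7974; -2.7974 9.8593]
tr(P') = 15.4676

15.4676


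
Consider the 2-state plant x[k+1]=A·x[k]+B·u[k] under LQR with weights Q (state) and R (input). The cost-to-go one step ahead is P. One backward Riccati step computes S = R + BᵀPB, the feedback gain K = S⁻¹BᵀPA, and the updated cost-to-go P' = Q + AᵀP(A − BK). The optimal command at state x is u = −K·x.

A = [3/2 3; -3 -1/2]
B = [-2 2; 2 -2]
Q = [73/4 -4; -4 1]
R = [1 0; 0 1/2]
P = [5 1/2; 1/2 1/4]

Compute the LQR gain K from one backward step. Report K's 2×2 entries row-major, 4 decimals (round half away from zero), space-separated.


-0.2308 -0.5144 0.4615 1.0288

BᵀP = [-9.0000 -0.5000; 9.0000 0.5000]
S = R + BᵀPB = [1 0; 0 1/2] + [17.0000 -17.0000; -17.0000 17.0000] = [18.0000 -17.0000; -17.0000 17.5000]
BᵀPA = [-12.0000 -26.7500; 12.0000 26.7500]
K = S⁻¹·BᵀPA = [-0.2308 -0.5144; 0.4615 1.0288]
A−BK = [0.1154 -0.0865; -1.6154 2.5865]
AᵀP(A−BK) = [0.6923 -0.5192; -0.5192 2.2800]
P' = Q + AᵀP(A−BK) = [18.9423 -4.5192; -4.5192 3.2800]
tr(P') = 22.2224


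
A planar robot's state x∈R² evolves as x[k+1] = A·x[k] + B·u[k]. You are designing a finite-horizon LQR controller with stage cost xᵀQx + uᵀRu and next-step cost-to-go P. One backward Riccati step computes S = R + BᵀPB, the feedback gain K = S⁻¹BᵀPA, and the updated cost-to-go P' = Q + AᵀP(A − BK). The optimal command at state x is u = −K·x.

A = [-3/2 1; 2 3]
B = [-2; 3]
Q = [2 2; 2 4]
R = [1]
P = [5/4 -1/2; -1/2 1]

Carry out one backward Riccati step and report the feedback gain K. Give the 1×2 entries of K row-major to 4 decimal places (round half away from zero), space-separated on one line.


0.6667 0.3810

BᵀP = [-4.0000 4.0000]
S = R + BᵀPB = [1] + [20.0000] = [21.0000]
BᵀPA = [14.0000 8.0000]
K = S⁻¹·BᵀPA = [0.6667 0.3810]
A−BK = [-0.1667 1.7619; 0.0000 1.8571]
AᵀP(A−BK) = [0.4792 0.0417; 0.0417 4.2024]
P' = Q + AᵀP(A−BK) = [2.4792 2.0417; 2.0417 8.2024]
tr(P') = 10.6815


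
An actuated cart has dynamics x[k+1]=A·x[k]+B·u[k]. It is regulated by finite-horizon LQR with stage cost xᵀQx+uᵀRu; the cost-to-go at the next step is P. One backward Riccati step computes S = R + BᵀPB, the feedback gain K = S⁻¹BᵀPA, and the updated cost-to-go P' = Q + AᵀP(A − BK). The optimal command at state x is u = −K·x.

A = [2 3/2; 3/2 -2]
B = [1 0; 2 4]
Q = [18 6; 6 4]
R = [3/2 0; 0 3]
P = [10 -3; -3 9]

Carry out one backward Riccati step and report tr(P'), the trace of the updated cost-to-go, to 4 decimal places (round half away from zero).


34.5290

BᵀP = [4.0000 15.0000; -12.0000 36.0000]
S = R + BᵀPB = [3/2 0; 0 3] + [34.0000 60.0000; 60.0000 144.0000] = [35.5000 60.0000; 60.0000 147.0000]
BᵀPA = [30.5000 -24.0000; 30.0000 -90.0000]
K = S⁻¹·BᵀPA = [1.6580 1.1566; -0.4727 -1.0843]
A−BK = [0.3420 0.3434; 0.0746 0.0241]
AᵀP(A−BK) = [5.8603 5.5030; 5.5030 6.6687]
P' = Q + AᵀP(A−BK) = [23.8603 11.5030; 11.5030 10.6687]
tr(P') = 34.5290
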